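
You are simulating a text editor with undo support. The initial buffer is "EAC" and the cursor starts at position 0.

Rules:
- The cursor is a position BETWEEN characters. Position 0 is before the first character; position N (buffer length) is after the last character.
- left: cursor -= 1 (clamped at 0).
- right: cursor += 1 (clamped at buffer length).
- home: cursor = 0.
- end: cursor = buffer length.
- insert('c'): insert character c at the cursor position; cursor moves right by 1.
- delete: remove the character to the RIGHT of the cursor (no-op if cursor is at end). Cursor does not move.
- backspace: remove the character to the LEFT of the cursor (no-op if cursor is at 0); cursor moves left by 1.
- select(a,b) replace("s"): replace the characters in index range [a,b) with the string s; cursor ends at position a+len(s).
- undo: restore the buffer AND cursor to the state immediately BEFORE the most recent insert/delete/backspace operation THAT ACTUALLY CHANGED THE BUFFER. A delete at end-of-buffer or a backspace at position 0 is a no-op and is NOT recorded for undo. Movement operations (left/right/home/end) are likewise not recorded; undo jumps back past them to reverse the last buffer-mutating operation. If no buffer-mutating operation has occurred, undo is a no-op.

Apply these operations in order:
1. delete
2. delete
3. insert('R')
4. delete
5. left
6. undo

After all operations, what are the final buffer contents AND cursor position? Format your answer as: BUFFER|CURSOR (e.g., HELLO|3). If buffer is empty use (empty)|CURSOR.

Answer: RC|1

Derivation:
After op 1 (delete): buf='AC' cursor=0
After op 2 (delete): buf='C' cursor=0
After op 3 (insert('R')): buf='RC' cursor=1
After op 4 (delete): buf='R' cursor=1
After op 5 (left): buf='R' cursor=0
After op 6 (undo): buf='RC' cursor=1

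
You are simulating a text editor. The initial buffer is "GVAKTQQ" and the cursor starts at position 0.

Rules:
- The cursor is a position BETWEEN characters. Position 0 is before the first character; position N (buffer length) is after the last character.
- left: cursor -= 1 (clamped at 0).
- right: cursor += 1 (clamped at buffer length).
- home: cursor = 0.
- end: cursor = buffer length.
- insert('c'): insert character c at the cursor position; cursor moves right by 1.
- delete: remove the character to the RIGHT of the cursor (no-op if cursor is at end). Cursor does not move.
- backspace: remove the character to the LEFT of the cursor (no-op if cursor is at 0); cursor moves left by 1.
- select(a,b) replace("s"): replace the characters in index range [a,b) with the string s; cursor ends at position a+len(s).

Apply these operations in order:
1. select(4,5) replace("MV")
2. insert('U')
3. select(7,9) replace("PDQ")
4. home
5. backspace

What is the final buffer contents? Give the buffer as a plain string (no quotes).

Answer: GVAKMVUPDQ

Derivation:
After op 1 (select(4,5) replace("MV")): buf='GVAKMVQQ' cursor=6
After op 2 (insert('U')): buf='GVAKMVUQQ' cursor=7
After op 3 (select(7,9) replace("PDQ")): buf='GVAKMVUPDQ' cursor=10
After op 4 (home): buf='GVAKMVUPDQ' cursor=0
After op 5 (backspace): buf='GVAKMVUPDQ' cursor=0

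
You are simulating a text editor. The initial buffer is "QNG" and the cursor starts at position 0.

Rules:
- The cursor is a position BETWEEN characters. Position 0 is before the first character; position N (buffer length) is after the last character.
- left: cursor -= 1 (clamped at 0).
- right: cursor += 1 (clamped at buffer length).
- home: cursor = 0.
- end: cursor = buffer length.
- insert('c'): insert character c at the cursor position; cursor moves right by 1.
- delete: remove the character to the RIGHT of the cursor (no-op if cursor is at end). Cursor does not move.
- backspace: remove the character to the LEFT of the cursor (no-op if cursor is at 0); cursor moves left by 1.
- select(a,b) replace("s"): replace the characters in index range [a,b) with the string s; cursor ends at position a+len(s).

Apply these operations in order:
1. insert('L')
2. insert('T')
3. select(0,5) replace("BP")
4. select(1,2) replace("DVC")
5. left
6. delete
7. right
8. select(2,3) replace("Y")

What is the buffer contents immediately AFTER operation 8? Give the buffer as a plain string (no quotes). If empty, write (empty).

After op 1 (insert('L')): buf='LQNG' cursor=1
After op 2 (insert('T')): buf='LTQNG' cursor=2
After op 3 (select(0,5) replace("BP")): buf='BP' cursor=2
After op 4 (select(1,2) replace("DVC")): buf='BDVC' cursor=4
After op 5 (left): buf='BDVC' cursor=3
After op 6 (delete): buf='BDV' cursor=3
After op 7 (right): buf='BDV' cursor=3
After op 8 (select(2,3) replace("Y")): buf='BDY' cursor=3

Answer: BDY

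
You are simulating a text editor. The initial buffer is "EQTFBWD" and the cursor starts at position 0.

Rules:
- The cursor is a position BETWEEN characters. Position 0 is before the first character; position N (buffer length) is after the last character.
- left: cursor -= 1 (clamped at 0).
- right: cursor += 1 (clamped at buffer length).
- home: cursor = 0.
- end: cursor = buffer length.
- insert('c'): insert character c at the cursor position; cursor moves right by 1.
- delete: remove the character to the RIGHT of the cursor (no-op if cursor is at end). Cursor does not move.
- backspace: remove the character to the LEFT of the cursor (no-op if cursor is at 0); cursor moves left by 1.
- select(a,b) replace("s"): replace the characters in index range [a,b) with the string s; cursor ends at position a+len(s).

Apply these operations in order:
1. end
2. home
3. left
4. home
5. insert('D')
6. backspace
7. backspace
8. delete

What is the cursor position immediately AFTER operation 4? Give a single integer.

Answer: 0

Derivation:
After op 1 (end): buf='EQTFBWD' cursor=7
After op 2 (home): buf='EQTFBWD' cursor=0
After op 3 (left): buf='EQTFBWD' cursor=0
After op 4 (home): buf='EQTFBWD' cursor=0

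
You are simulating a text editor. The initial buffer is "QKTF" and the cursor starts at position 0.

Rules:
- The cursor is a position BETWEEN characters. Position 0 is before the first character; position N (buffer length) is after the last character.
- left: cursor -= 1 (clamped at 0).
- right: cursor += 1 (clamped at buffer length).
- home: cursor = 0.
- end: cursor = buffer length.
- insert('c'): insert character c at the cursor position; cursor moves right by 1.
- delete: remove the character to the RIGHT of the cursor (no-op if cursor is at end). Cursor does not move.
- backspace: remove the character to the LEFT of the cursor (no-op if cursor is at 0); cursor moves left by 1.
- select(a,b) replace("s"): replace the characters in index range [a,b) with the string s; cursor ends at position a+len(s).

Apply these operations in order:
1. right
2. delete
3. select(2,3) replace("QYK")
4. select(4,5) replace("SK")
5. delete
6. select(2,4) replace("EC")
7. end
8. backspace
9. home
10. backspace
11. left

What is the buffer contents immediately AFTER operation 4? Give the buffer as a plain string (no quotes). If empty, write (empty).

Answer: QTQYSK

Derivation:
After op 1 (right): buf='QKTF' cursor=1
After op 2 (delete): buf='QTF' cursor=1
After op 3 (select(2,3) replace("QYK")): buf='QTQYK' cursor=5
After op 4 (select(4,5) replace("SK")): buf='QTQYSK' cursor=6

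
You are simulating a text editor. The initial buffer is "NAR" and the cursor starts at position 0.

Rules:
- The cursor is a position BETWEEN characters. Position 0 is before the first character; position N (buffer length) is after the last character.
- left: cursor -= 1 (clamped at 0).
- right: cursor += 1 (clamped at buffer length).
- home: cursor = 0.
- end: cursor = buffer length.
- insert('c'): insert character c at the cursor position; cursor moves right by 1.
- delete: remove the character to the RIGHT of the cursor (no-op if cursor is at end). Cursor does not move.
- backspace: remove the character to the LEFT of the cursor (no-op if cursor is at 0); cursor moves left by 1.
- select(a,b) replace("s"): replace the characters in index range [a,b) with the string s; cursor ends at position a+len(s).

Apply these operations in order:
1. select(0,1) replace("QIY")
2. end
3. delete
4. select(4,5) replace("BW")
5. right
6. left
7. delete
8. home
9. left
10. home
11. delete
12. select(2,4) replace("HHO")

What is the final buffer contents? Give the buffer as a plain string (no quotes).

After op 1 (select(0,1) replace("QIY")): buf='QIYAR' cursor=3
After op 2 (end): buf='QIYAR' cursor=5
After op 3 (delete): buf='QIYAR' cursor=5
After op 4 (select(4,5) replace("BW")): buf='QIYABW' cursor=6
After op 5 (right): buf='QIYABW' cursor=6
After op 6 (left): buf='QIYABW' cursor=5
After op 7 (delete): buf='QIYAB' cursor=5
After op 8 (home): buf='QIYAB' cursor=0
After op 9 (left): buf='QIYAB' cursor=0
After op 10 (home): buf='QIYAB' cursor=0
After op 11 (delete): buf='IYAB' cursor=0
After op 12 (select(2,4) replace("HHO")): buf='IYHHO' cursor=5

Answer: IYHHO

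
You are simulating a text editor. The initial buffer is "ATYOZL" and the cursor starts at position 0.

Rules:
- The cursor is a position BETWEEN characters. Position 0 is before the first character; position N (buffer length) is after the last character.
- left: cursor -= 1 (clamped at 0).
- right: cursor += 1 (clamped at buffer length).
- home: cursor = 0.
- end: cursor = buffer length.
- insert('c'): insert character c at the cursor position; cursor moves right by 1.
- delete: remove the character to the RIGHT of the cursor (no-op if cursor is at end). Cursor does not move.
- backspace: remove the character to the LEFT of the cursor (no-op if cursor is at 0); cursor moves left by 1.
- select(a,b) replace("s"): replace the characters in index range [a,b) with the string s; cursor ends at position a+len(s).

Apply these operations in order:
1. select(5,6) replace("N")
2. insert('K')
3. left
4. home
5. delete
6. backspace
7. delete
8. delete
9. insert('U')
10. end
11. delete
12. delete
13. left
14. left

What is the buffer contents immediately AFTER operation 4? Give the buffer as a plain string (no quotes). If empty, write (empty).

After op 1 (select(5,6) replace("N")): buf='ATYOZN' cursor=6
After op 2 (insert('K')): buf='ATYOZNK' cursor=7
After op 3 (left): buf='ATYOZNK' cursor=6
After op 4 (home): buf='ATYOZNK' cursor=0

Answer: ATYOZNK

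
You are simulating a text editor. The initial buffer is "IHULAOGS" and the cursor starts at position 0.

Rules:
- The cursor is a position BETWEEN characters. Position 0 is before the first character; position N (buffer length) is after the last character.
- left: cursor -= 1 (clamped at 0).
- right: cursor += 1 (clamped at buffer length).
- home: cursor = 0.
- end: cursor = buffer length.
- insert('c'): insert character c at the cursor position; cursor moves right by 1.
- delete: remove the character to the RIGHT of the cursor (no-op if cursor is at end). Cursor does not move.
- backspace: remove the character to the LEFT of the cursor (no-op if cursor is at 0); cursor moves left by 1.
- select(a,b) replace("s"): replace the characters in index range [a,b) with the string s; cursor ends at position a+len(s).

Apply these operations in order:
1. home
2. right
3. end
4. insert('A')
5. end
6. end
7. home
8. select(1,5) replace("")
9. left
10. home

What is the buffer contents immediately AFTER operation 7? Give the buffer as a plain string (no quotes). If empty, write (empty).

After op 1 (home): buf='IHULAOGS' cursor=0
After op 2 (right): buf='IHULAOGS' cursor=1
After op 3 (end): buf='IHULAOGS' cursor=8
After op 4 (insert('A')): buf='IHULAOGSA' cursor=9
After op 5 (end): buf='IHULAOGSA' cursor=9
After op 6 (end): buf='IHULAOGSA' cursor=9
After op 7 (home): buf='IHULAOGSA' cursor=0

Answer: IHULAOGSA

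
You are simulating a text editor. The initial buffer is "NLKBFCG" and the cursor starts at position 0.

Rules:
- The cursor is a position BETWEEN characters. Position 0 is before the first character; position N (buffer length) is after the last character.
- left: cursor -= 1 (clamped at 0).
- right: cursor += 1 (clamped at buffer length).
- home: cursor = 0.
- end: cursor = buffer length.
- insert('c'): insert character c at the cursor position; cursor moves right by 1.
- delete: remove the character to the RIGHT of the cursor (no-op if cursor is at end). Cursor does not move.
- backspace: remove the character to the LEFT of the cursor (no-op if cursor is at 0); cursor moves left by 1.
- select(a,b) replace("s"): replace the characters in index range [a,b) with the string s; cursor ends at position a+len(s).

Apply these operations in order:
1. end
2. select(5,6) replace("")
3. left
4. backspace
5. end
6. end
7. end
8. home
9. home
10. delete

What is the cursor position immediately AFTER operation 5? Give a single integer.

Answer: 5

Derivation:
After op 1 (end): buf='NLKBFCG' cursor=7
After op 2 (select(5,6) replace("")): buf='NLKBFG' cursor=5
After op 3 (left): buf='NLKBFG' cursor=4
After op 4 (backspace): buf='NLKFG' cursor=3
After op 5 (end): buf='NLKFG' cursor=5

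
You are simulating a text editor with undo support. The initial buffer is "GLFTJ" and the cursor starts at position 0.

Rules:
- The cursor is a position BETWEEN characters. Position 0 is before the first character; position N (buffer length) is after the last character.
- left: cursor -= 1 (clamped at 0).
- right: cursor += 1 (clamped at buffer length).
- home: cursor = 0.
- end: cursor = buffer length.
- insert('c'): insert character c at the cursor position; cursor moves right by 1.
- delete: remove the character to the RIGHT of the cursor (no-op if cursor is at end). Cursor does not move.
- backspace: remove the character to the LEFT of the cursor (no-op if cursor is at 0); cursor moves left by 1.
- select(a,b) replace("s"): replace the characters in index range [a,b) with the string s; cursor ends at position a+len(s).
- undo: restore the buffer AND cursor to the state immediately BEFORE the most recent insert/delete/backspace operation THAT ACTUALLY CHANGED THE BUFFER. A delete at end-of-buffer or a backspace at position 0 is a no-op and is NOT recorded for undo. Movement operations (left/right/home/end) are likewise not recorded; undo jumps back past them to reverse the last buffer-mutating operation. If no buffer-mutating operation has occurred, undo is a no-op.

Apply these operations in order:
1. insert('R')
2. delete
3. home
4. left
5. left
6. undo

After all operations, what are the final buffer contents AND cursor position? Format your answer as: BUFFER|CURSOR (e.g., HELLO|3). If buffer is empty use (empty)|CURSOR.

After op 1 (insert('R')): buf='RGLFTJ' cursor=1
After op 2 (delete): buf='RLFTJ' cursor=1
After op 3 (home): buf='RLFTJ' cursor=0
After op 4 (left): buf='RLFTJ' cursor=0
After op 5 (left): buf='RLFTJ' cursor=0
After op 6 (undo): buf='RGLFTJ' cursor=1

Answer: RGLFTJ|1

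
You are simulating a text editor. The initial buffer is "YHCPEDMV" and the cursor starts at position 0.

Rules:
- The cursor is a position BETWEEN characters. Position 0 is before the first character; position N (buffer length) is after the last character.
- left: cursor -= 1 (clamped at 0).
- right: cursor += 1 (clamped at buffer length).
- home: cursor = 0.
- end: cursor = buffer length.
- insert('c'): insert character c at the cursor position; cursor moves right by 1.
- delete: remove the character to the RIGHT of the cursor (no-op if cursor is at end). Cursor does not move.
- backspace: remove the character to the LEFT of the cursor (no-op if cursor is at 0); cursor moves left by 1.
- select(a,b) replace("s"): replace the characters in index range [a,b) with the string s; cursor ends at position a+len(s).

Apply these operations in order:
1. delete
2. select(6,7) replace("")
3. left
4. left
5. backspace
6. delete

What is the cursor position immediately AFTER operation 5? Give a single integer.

After op 1 (delete): buf='HCPEDMV' cursor=0
After op 2 (select(6,7) replace("")): buf='HCPEDM' cursor=6
After op 3 (left): buf='HCPEDM' cursor=5
After op 4 (left): buf='HCPEDM' cursor=4
After op 5 (backspace): buf='HCPDM' cursor=3

Answer: 3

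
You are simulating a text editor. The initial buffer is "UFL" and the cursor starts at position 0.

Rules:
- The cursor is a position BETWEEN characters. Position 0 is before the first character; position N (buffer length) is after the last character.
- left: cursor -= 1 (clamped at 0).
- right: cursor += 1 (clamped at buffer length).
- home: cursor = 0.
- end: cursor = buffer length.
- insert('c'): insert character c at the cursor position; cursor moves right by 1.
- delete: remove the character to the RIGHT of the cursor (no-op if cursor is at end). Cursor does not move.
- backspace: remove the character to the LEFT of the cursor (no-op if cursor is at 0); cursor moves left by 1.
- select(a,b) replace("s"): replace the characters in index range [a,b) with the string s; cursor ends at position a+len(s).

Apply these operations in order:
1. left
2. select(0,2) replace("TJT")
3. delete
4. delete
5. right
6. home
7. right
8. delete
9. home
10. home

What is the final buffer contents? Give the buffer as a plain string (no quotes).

After op 1 (left): buf='UFL' cursor=0
After op 2 (select(0,2) replace("TJT")): buf='TJTL' cursor=3
After op 3 (delete): buf='TJT' cursor=3
After op 4 (delete): buf='TJT' cursor=3
After op 5 (right): buf='TJT' cursor=3
After op 6 (home): buf='TJT' cursor=0
After op 7 (right): buf='TJT' cursor=1
After op 8 (delete): buf='TT' cursor=1
After op 9 (home): buf='TT' cursor=0
After op 10 (home): buf='TT' cursor=0

Answer: TT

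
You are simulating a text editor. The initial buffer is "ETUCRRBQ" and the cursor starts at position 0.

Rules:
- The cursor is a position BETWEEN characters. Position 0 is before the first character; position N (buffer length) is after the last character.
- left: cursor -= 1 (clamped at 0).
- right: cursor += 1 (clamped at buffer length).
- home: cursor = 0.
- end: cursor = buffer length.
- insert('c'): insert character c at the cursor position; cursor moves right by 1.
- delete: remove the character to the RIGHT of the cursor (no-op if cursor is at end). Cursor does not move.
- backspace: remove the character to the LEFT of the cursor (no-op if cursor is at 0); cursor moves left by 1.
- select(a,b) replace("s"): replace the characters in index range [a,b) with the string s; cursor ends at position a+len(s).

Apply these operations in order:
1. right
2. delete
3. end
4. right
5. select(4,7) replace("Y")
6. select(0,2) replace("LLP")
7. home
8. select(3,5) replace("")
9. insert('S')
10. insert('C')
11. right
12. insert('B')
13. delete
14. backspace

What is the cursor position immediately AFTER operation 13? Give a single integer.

Answer: 7

Derivation:
After op 1 (right): buf='ETUCRRBQ' cursor=1
After op 2 (delete): buf='EUCRRBQ' cursor=1
After op 3 (end): buf='EUCRRBQ' cursor=7
After op 4 (right): buf='EUCRRBQ' cursor=7
After op 5 (select(4,7) replace("Y")): buf='EUCRY' cursor=5
After op 6 (select(0,2) replace("LLP")): buf='LLPCRY' cursor=3
After op 7 (home): buf='LLPCRY' cursor=0
After op 8 (select(3,5) replace("")): buf='LLPY' cursor=3
After op 9 (insert('S')): buf='LLPSY' cursor=4
After op 10 (insert('C')): buf='LLPSCY' cursor=5
After op 11 (right): buf='LLPSCY' cursor=6
After op 12 (insert('B')): buf='LLPSCYB' cursor=7
After op 13 (delete): buf='LLPSCYB' cursor=7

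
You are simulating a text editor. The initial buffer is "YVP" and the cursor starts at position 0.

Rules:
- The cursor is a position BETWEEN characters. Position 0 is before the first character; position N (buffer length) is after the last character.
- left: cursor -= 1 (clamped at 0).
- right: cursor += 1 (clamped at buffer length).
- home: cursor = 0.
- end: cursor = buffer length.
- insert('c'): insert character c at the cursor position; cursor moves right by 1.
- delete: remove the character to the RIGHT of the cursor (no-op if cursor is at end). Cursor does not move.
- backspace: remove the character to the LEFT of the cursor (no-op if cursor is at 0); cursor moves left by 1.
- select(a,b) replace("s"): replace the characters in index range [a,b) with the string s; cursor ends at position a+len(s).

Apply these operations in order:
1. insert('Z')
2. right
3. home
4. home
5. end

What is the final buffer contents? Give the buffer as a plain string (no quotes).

After op 1 (insert('Z')): buf='ZYVP' cursor=1
After op 2 (right): buf='ZYVP' cursor=2
After op 3 (home): buf='ZYVP' cursor=0
After op 4 (home): buf='ZYVP' cursor=0
After op 5 (end): buf='ZYVP' cursor=4

Answer: ZYVP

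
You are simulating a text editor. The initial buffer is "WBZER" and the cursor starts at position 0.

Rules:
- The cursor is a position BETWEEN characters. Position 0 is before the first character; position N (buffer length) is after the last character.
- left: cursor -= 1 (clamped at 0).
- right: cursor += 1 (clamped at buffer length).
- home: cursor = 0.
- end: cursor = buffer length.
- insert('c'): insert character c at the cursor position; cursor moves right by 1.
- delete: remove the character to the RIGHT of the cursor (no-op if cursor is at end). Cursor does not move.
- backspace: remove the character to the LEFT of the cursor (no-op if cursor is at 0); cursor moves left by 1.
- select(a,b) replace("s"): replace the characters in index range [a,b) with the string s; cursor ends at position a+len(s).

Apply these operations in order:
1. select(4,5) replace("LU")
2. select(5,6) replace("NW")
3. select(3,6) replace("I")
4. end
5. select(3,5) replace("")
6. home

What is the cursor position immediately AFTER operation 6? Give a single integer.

Answer: 0

Derivation:
After op 1 (select(4,5) replace("LU")): buf='WBZELU' cursor=6
After op 2 (select(5,6) replace("NW")): buf='WBZELNW' cursor=7
After op 3 (select(3,6) replace("I")): buf='WBZIW' cursor=4
After op 4 (end): buf='WBZIW' cursor=5
After op 5 (select(3,5) replace("")): buf='WBZ' cursor=3
After op 6 (home): buf='WBZ' cursor=0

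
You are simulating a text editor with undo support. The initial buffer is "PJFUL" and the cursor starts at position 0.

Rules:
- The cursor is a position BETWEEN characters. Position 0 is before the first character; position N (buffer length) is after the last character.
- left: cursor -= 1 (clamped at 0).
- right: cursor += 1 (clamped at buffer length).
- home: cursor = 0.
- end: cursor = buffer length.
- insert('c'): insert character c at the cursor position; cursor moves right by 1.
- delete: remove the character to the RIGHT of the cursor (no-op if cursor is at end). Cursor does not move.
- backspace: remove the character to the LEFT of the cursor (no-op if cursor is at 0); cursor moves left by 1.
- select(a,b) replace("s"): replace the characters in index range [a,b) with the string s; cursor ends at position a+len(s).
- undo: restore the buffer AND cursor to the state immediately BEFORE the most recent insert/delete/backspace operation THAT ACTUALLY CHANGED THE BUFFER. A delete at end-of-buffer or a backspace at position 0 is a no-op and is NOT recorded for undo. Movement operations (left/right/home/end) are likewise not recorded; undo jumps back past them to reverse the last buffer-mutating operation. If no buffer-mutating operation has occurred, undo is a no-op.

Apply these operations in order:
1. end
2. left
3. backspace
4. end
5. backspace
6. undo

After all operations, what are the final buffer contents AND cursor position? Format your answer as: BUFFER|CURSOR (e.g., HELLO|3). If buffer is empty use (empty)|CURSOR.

After op 1 (end): buf='PJFUL' cursor=5
After op 2 (left): buf='PJFUL' cursor=4
After op 3 (backspace): buf='PJFL' cursor=3
After op 4 (end): buf='PJFL' cursor=4
After op 5 (backspace): buf='PJF' cursor=3
After op 6 (undo): buf='PJFL' cursor=4

Answer: PJFL|4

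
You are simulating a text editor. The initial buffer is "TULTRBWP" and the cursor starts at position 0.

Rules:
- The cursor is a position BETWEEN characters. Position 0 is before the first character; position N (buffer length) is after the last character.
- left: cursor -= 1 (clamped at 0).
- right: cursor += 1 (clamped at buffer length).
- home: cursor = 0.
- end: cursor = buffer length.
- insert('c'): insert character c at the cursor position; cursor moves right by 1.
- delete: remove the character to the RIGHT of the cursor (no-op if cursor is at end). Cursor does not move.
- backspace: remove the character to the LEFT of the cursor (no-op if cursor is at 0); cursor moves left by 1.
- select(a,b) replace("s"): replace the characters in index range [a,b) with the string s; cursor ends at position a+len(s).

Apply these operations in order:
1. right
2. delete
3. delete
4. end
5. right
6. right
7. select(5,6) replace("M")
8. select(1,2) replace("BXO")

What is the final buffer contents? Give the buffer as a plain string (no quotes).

After op 1 (right): buf='TULTRBWP' cursor=1
After op 2 (delete): buf='TLTRBWP' cursor=1
After op 3 (delete): buf='TTRBWP' cursor=1
After op 4 (end): buf='TTRBWP' cursor=6
After op 5 (right): buf='TTRBWP' cursor=6
After op 6 (right): buf='TTRBWP' cursor=6
After op 7 (select(5,6) replace("M")): buf='TTRBWM' cursor=6
After op 8 (select(1,2) replace("BXO")): buf='TBXORBWM' cursor=4

Answer: TBXORBWM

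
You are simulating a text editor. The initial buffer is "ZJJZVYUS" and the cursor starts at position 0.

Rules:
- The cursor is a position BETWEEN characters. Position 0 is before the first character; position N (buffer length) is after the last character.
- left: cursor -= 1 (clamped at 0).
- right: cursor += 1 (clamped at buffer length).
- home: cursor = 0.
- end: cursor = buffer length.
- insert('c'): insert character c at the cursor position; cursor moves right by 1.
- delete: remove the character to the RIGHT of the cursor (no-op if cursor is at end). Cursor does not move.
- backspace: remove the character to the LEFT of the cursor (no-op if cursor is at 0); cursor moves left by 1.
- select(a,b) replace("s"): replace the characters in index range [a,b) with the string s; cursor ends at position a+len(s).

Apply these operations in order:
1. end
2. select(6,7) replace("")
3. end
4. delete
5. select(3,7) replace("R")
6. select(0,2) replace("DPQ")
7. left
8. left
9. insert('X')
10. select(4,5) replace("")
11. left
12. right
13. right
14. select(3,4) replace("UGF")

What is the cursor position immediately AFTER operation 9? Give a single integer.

After op 1 (end): buf='ZJJZVYUS' cursor=8
After op 2 (select(6,7) replace("")): buf='ZJJZVYS' cursor=6
After op 3 (end): buf='ZJJZVYS' cursor=7
After op 4 (delete): buf='ZJJZVYS' cursor=7
After op 5 (select(3,7) replace("R")): buf='ZJJR' cursor=4
After op 6 (select(0,2) replace("DPQ")): buf='DPQJR' cursor=3
After op 7 (left): buf='DPQJR' cursor=2
After op 8 (left): buf='DPQJR' cursor=1
After op 9 (insert('X')): buf='DXPQJR' cursor=2

Answer: 2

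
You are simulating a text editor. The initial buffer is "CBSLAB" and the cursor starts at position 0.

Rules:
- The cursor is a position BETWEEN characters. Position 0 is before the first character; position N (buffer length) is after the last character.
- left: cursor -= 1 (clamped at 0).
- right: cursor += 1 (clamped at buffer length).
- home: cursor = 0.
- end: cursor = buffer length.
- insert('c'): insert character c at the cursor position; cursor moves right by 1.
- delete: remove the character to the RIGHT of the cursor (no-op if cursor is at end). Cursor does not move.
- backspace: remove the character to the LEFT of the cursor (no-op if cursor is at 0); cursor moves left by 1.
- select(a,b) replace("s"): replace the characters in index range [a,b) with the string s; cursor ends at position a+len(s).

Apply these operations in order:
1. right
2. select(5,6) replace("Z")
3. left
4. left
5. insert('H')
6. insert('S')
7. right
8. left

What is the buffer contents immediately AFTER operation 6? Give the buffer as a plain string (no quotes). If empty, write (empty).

Answer: CBSLHSAZ

Derivation:
After op 1 (right): buf='CBSLAB' cursor=1
After op 2 (select(5,6) replace("Z")): buf='CBSLAZ' cursor=6
After op 3 (left): buf='CBSLAZ' cursor=5
After op 4 (left): buf='CBSLAZ' cursor=4
After op 5 (insert('H')): buf='CBSLHAZ' cursor=5
After op 6 (insert('S')): buf='CBSLHSAZ' cursor=6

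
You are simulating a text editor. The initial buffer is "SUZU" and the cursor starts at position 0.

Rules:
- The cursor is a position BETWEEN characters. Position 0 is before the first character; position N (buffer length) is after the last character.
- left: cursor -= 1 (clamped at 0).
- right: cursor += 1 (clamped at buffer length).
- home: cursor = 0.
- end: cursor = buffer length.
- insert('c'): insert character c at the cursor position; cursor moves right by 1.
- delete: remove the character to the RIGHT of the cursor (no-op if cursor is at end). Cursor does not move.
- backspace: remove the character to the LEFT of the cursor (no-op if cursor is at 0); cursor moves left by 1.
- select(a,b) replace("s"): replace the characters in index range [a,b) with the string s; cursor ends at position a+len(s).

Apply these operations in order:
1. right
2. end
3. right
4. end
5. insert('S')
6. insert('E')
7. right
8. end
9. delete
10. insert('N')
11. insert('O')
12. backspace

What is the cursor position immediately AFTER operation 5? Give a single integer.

After op 1 (right): buf='SUZU' cursor=1
After op 2 (end): buf='SUZU' cursor=4
After op 3 (right): buf='SUZU' cursor=4
After op 4 (end): buf='SUZU' cursor=4
After op 5 (insert('S')): buf='SUZUS' cursor=5

Answer: 5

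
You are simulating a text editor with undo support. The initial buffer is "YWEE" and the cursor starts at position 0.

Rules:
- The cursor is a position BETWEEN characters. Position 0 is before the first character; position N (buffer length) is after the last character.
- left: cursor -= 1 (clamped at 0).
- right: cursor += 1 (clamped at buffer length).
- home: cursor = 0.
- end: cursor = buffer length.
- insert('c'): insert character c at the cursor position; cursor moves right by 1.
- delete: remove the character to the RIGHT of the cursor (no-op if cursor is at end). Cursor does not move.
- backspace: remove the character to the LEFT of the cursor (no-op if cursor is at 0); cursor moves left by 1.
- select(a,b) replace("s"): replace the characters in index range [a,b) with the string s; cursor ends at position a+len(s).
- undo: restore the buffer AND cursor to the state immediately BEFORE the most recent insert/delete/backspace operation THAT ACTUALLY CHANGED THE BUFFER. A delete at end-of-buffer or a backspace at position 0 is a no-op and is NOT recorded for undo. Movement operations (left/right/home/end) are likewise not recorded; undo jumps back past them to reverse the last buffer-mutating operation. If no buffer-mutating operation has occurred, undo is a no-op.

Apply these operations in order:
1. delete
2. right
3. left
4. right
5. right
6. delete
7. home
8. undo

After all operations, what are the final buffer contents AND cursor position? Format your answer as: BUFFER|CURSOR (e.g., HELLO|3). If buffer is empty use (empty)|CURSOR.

Answer: WEE|2

Derivation:
After op 1 (delete): buf='WEE' cursor=0
After op 2 (right): buf='WEE' cursor=1
After op 3 (left): buf='WEE' cursor=0
After op 4 (right): buf='WEE' cursor=1
After op 5 (right): buf='WEE' cursor=2
After op 6 (delete): buf='WE' cursor=2
After op 7 (home): buf='WE' cursor=0
After op 8 (undo): buf='WEE' cursor=2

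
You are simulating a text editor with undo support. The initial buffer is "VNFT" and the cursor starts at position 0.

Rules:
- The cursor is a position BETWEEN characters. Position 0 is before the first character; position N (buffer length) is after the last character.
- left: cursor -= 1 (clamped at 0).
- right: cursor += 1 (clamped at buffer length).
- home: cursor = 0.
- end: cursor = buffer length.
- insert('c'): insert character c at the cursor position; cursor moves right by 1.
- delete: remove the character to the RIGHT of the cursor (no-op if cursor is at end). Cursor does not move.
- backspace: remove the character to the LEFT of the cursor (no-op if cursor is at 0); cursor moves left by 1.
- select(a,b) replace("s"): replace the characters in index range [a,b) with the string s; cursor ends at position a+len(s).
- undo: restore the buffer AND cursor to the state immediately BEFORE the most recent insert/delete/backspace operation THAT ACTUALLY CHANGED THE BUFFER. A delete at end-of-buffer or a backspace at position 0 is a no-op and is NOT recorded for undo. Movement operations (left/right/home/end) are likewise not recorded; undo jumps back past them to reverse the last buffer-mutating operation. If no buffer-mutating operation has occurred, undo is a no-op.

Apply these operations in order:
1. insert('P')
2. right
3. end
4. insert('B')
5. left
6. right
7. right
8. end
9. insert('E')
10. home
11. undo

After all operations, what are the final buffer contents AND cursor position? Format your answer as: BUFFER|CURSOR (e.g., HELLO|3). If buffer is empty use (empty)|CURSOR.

Answer: PVNFTB|6

Derivation:
After op 1 (insert('P')): buf='PVNFT' cursor=1
After op 2 (right): buf='PVNFT' cursor=2
After op 3 (end): buf='PVNFT' cursor=5
After op 4 (insert('B')): buf='PVNFTB' cursor=6
After op 5 (left): buf='PVNFTB' cursor=5
After op 6 (right): buf='PVNFTB' cursor=6
After op 7 (right): buf='PVNFTB' cursor=6
After op 8 (end): buf='PVNFTB' cursor=6
After op 9 (insert('E')): buf='PVNFTBE' cursor=7
After op 10 (home): buf='PVNFTBE' cursor=0
After op 11 (undo): buf='PVNFTB' cursor=6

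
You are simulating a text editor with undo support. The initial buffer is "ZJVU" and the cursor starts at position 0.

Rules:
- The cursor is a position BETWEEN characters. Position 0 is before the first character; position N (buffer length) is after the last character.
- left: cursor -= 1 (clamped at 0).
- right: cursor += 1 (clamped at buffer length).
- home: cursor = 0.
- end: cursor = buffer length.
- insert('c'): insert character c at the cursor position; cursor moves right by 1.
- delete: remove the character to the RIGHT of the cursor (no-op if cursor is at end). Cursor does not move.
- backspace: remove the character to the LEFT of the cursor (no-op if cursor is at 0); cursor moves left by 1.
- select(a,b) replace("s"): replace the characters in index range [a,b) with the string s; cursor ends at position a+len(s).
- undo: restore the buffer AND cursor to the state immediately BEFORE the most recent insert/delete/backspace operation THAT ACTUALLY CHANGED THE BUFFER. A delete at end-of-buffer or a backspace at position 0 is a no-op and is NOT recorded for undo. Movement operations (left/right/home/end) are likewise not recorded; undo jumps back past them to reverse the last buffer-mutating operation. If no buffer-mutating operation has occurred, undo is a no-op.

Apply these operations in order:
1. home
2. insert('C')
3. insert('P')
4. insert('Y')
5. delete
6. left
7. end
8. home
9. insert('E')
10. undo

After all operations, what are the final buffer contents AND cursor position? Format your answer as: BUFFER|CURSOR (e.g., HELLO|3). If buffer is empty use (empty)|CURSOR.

After op 1 (home): buf='ZJVU' cursor=0
After op 2 (insert('C')): buf='CZJVU' cursor=1
After op 3 (insert('P')): buf='CPZJVU' cursor=2
After op 4 (insert('Y')): buf='CPYZJVU' cursor=3
After op 5 (delete): buf='CPYJVU' cursor=3
After op 6 (left): buf='CPYJVU' cursor=2
After op 7 (end): buf='CPYJVU' cursor=6
After op 8 (home): buf='CPYJVU' cursor=0
After op 9 (insert('E')): buf='ECPYJVU' cursor=1
After op 10 (undo): buf='CPYJVU' cursor=0

Answer: CPYJVU|0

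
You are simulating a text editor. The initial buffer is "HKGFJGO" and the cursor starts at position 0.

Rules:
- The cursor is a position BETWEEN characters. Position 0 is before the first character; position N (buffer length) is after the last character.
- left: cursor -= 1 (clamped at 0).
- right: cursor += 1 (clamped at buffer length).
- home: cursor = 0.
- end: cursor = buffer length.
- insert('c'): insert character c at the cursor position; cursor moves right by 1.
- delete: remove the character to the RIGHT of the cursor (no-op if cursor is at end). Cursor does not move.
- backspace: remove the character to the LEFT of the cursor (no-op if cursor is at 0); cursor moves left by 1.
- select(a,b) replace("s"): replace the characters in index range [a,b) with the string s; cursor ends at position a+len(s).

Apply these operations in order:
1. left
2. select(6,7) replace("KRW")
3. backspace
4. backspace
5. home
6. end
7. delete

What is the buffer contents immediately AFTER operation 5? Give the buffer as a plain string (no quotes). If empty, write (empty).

After op 1 (left): buf='HKGFJGO' cursor=0
After op 2 (select(6,7) replace("KRW")): buf='HKGFJGKRW' cursor=9
After op 3 (backspace): buf='HKGFJGKR' cursor=8
After op 4 (backspace): buf='HKGFJGK' cursor=7
After op 5 (home): buf='HKGFJGK' cursor=0

Answer: HKGFJGK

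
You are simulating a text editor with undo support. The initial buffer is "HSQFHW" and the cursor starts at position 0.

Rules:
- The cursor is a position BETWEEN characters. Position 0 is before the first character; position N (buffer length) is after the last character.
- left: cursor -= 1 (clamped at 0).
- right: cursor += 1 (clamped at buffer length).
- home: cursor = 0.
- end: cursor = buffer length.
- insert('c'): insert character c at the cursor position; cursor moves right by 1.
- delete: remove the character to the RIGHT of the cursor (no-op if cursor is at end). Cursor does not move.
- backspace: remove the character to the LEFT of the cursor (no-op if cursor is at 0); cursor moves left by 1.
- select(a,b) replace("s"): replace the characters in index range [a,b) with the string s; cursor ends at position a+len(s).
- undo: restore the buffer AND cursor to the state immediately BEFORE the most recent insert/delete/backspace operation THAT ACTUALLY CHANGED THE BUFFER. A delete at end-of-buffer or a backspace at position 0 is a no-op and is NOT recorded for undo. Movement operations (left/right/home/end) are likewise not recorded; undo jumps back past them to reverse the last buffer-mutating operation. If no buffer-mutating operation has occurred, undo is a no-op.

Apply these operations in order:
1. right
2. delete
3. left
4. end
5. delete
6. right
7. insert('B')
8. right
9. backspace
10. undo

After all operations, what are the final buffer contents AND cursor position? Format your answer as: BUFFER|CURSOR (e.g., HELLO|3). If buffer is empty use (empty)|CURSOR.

After op 1 (right): buf='HSQFHW' cursor=1
After op 2 (delete): buf='HQFHW' cursor=1
After op 3 (left): buf='HQFHW' cursor=0
After op 4 (end): buf='HQFHW' cursor=5
After op 5 (delete): buf='HQFHW' cursor=5
After op 6 (right): buf='HQFHW' cursor=5
After op 7 (insert('B')): buf='HQFHWB' cursor=6
After op 8 (right): buf='HQFHWB' cursor=6
After op 9 (backspace): buf='HQFHW' cursor=5
After op 10 (undo): buf='HQFHWB' cursor=6

Answer: HQFHWB|6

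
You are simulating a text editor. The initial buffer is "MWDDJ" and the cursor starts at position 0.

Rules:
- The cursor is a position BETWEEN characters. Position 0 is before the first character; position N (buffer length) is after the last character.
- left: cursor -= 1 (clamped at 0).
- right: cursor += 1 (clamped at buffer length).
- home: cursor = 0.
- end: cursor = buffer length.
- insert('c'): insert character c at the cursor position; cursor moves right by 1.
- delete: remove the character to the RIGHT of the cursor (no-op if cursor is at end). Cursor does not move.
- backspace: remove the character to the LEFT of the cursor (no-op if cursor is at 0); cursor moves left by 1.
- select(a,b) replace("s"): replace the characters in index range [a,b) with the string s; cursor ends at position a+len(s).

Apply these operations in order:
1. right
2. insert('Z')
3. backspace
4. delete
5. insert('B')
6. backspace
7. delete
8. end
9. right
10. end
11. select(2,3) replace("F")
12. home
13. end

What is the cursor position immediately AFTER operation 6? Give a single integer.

After op 1 (right): buf='MWDDJ' cursor=1
After op 2 (insert('Z')): buf='MZWDDJ' cursor=2
After op 3 (backspace): buf='MWDDJ' cursor=1
After op 4 (delete): buf='MDDJ' cursor=1
After op 5 (insert('B')): buf='MBDDJ' cursor=2
After op 6 (backspace): buf='MDDJ' cursor=1

Answer: 1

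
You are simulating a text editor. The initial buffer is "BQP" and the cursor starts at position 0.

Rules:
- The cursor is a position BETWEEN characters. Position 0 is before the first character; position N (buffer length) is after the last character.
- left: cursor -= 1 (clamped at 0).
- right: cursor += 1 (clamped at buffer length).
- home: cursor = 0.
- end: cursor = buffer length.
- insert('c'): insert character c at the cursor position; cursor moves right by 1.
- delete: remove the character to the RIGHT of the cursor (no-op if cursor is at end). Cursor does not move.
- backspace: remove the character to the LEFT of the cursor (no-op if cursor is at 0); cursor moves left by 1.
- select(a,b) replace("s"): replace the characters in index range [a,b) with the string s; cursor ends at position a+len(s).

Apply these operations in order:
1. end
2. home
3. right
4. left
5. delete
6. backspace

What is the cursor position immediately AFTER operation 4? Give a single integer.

After op 1 (end): buf='BQP' cursor=3
After op 2 (home): buf='BQP' cursor=0
After op 3 (right): buf='BQP' cursor=1
After op 4 (left): buf='BQP' cursor=0

Answer: 0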